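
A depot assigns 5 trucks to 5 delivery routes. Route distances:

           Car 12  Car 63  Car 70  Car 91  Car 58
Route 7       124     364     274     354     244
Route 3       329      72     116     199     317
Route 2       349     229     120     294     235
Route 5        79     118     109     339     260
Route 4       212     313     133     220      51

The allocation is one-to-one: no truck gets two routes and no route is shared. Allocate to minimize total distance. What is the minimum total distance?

Treat this as an assignment problem: match each truck to one route.
Optimal: Car 12→Route 7 (124 km), Car 63→Route 5 (118 km), Car 70→Route 2 (120 km), Car 91→Route 3 (199 km), Car 58→Route 4 (51 km) — total 124+118+120+199+51 = 612 km.
Column-greedy (each route in turn goes to its cheapest remaining truck) gives 796 km, worse by 184.

Minimum total: 612 km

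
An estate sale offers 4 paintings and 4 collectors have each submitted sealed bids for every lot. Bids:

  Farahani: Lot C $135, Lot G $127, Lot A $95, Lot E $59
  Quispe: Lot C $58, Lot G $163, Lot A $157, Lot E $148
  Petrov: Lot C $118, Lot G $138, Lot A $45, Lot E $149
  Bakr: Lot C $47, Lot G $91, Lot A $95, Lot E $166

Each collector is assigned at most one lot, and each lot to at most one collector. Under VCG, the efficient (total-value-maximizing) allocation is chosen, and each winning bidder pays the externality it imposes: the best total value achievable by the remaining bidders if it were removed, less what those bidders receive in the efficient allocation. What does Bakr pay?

Efficient allocation: Farahani→Lot C ($135), Quispe→Lot A ($157), Petrov→Lot G ($138), Bakr→Lot E ($166); total welfare W = $596.
Bakr receives Lot E at value $166, so the others get W − 166 = $430.
Without Bakr: best allocation of the remaining 3 bidders over all 4 lots is Farahani→Lot C ($135), Quispe→Lot G ($163), Petrov→Lot E ($149), total $447.
VCG payment = (others' best without Bakr) − (others' welfare with Bakr) = 447 − 430 = $17.

Bakr pays $17.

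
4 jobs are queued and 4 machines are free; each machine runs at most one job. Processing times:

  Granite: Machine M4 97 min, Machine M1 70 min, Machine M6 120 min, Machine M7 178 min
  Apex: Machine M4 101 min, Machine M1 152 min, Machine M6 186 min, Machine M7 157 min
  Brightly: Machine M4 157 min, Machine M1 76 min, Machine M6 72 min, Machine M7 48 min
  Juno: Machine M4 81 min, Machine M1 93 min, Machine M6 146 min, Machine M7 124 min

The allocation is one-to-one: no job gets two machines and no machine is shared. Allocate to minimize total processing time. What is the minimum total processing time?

Min total: 362 min

Optimal: Granite→Machine M6 (120 min), Apex→Machine M4 (101 min), Brightly→Machine M7 (48 min), Juno→Machine M1 (93 min) — total 120+101+48+93 = 362 min.
Next-best assignment: Granite→Machine M1, Apex→Machine M4, Brightly→Machine M7, Juno→Machine M6 = 365 min.
No other one-to-one assignment undercuts 362 min.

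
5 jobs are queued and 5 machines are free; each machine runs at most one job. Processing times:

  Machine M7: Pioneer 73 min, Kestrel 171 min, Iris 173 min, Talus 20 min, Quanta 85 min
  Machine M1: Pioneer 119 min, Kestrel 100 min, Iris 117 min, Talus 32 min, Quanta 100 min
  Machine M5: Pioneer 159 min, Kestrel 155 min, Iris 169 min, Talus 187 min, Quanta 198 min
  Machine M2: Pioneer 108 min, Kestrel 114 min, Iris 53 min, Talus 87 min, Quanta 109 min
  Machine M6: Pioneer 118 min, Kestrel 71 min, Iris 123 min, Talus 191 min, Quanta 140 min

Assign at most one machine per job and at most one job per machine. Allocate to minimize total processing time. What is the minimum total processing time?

Min total: 400 min

Treat this as an assignment problem: match each job to one machine.
Optimal: Pioneer→Machine M5 (159 min), Kestrel→Machine M6 (71 min), Iris→Machine M2 (53 min), Talus→Machine M1 (32 min), Quanta→Machine M7 (85 min) — total 159+71+53+32+85 = 400 min.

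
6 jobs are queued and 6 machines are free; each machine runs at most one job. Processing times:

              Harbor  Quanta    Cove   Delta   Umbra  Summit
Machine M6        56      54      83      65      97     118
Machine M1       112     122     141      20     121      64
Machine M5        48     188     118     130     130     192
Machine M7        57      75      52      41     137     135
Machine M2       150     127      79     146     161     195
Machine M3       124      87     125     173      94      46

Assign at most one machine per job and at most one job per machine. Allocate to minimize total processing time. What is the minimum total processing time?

This is a one-to-one assignment (minimum-cost bipartite matching).
Optimal: Harbor→Machine M5 (48 min), Quanta→Machine M7 (75 min), Cove→Machine M2 (79 min), Delta→Machine M1 (20 min), Umbra→Machine M6 (97 min), Summit→Machine M3 (46 min) — total 48+75+79+20+97+46 = 365 min.
Min-entry greedy (repeatedly take the single cheapest remaining cell) gives 381 min, worse by 16.
Next-best assignment: Harbor→Machine M5, Quanta→Machine M6, Cove→Machine M2, Delta→Machine M7, Umbra→Machine M3, Summit→Machine M1 = 380 min.
No other one-to-one assignment undercuts 365 min.

Minimum total: 365 min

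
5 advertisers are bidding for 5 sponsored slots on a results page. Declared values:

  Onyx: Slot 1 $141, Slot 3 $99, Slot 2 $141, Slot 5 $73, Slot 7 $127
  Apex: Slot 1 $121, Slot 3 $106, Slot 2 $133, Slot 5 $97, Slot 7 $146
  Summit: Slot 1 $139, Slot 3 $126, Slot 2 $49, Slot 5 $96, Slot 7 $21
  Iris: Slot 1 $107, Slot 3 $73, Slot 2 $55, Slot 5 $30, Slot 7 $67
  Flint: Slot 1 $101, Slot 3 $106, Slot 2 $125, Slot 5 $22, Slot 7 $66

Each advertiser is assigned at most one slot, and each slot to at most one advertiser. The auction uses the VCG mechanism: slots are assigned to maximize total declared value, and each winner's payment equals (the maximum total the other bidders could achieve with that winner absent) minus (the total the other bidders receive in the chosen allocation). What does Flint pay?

Flint pays $30.

Efficient allocation: Onyx→Slot 2 ($141), Apex→Slot 7 ($146), Summit→Slot 5 ($96), Iris→Slot 1 ($107), Flint→Slot 3 ($106); total welfare W = $596.
Flint receives Slot 3 at value $106, so the others get W − 106 = $490.
Without Flint: best allocation of the remaining 4 bidders over all 5 slots is Onyx→Slot 2 ($141), Apex→Slot 7 ($146), Summit→Slot 3 ($126), Iris→Slot 1 ($107), total $520.
VCG payment = (others' best without Flint) − (others' welfare with Flint) = 520 − 490 = $30.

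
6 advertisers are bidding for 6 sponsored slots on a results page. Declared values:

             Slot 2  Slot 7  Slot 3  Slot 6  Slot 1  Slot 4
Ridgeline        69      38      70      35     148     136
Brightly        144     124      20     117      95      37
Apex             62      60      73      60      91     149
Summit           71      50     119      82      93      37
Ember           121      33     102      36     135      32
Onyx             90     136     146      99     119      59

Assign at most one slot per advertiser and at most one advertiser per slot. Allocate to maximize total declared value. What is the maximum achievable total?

Optimal: Ridgeline→Slot 1 ($148), Brightly→Slot 6 ($117), Apex→Slot 4 ($149), Summit→Slot 3 ($119), Ember→Slot 2 ($121), Onyx→Slot 7 ($136) — total 148+117+149+119+121+136 = $790.
Row-greedy (each advertiser in turn takes its best remaining slot) gives $732, worse by 58.
Next-best assignment: Ridgeline→Slot 1, Brightly→Slot 7, Apex→Slot 4, Summit→Slot 6, Ember→Slot 2, Onyx→Slot 3 = $770.
Every other assignment is strictly worse.

Max total: $790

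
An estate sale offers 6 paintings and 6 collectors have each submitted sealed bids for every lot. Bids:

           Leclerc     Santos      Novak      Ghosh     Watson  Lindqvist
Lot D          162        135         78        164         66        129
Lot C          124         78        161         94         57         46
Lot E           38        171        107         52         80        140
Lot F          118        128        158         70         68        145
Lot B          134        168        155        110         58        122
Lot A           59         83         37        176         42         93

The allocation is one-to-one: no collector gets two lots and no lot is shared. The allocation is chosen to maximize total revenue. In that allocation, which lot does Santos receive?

Santos receives Lot B.

Optimal: Leclerc→Lot D ($162), Santos→Lot B ($168), Novak→Lot C ($161), Ghosh→Lot A ($176), Watson→Lot E ($80), Lindqvist→Lot F ($145) — total 162+168+161+176+80+145 = $892.
Column-greedy (each lot in turn goes to its best remaining collector) gives $817, worse by 75.
Next-best assignment: Leclerc→Lot D, Santos→Lot B, Novak→Lot C, Ghosh→Lot A, Watson→Lot F, Lindqvist→Lot E = $875.
Santos's own top lot is Lot E ($171), but forcing Santos→Lot E and reassigning the rest optimally gives only $873 — worse by 19.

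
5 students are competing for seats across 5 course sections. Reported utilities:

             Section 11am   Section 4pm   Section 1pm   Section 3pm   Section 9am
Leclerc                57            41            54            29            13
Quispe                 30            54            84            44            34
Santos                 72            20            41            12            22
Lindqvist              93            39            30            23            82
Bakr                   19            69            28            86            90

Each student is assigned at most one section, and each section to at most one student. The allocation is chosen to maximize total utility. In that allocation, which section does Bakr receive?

Optimal: Leclerc→Section 4pm (41 points), Quispe→Section 1pm (84 points), Santos→Section 11am (72 points), Lindqvist→Section 9am (82 points), Bakr→Section 3pm (86 points) — total 41+84+72+82+86 = 365 points.
Max-entry greedy (repeatedly take the single best remaining cell) gives 320 points, worse by 45.
Next-best assignment: Leclerc→Section 1pm, Quispe→Section 4pm, Santos→Section 11am, Lindqvist→Section 9am, Bakr→Section 3pm = 348 points.
Swapping Quispe↔Lindqvist (Quispe→Section 9am 34 points, Lindqvist→Section 1pm 30 points) loses 102.
Bakr's own top section is Section 9am (90 points), but forcing Bakr→Section 9am and reassigning the rest optimally gives only 320 points — worse by 45.

Bakr receives Section 3pm.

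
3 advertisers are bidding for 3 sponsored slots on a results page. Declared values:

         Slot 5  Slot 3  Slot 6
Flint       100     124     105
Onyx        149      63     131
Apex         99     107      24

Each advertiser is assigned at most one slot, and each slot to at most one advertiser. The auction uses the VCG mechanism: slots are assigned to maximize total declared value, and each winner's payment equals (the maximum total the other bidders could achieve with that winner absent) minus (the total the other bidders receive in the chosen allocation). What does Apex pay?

Apex pays $19.

Efficient allocation: Flint→Slot 6 ($105), Onyx→Slot 5 ($149), Apex→Slot 3 ($107); total welfare W = $361.
Apex receives Slot 3 at value $107, so the others get W − 107 = $254.
Without Apex: best allocation of the remaining 2 bidders over all 3 slots is Flint→Slot 3 ($124), Onyx→Slot 5 ($149), total $273.
VCG payment = (others' best without Apex) − (others' welfare with Apex) = 273 − 254 = $19.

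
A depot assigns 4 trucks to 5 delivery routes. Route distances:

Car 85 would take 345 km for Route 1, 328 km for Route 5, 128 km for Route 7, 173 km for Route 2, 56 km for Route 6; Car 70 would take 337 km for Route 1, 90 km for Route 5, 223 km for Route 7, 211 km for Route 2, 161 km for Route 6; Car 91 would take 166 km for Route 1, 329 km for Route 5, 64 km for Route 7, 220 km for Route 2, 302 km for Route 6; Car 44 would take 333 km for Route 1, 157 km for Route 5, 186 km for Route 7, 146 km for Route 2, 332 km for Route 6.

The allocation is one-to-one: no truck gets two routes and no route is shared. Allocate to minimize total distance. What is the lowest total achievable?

Minimum total: 356 km

Treat this as an assignment problem: match each truck to one route.
Optimal: Car 85→Route 6 (56 km), Car 70→Route 5 (90 km), Car 91→Route 7 (64 km), Car 44→Route 2 (146 km) — total 56+90+64+146 = 356 km.
Column-greedy (each route in turn goes to its cheapest remaining truck) gives 530 km, worse by 174.
Next-best assignment: Car 85→Route 6, Car 70→Route 5, Car 91→Route 1, Car 44→Route 2 = 458 km.
Every other assignment is strictly worse.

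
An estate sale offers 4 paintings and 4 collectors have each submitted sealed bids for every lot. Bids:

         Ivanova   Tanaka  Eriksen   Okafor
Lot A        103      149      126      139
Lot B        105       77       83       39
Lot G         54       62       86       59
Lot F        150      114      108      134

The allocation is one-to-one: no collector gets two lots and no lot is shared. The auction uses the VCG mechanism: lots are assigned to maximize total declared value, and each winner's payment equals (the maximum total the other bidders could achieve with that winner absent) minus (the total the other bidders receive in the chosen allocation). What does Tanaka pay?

Efficient allocation: Ivanova→Lot B ($105), Tanaka→Lot A ($149), Eriksen→Lot G ($86), Okafor→Lot F ($134); total welfare W = $474.
Tanaka receives Lot A at value $149, so the others get W − 149 = $325.
Without Tanaka: best allocation of the remaining 3 bidders over all 4 lots is Ivanova→Lot F ($150), Eriksen→Lot G ($86), Okafor→Lot A ($139), total $375.
VCG payment = (others' best without Tanaka) − (others' welfare with Tanaka) = 375 − 325 = $50.

Tanaka pays $50.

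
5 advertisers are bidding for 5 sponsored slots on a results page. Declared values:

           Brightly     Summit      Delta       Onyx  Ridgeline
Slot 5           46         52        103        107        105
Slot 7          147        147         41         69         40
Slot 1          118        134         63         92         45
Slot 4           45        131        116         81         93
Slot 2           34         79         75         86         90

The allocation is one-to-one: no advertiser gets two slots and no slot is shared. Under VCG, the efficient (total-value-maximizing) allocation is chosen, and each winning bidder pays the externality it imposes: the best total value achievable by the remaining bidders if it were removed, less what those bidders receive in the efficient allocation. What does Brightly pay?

Brightly pays $13.

Efficient allocation: Brightly→Slot 7 ($147), Summit→Slot 1 ($134), Delta→Slot 4 ($116), Onyx→Slot 5 ($107), Ridgeline→Slot 2 ($90); total welfare W = $594.
Brightly receives Slot 7 at value $147, so the others get W − 147 = $447.
Without Brightly: best allocation of the remaining 4 bidders over all 5 slots is Summit→Slot 7 ($147), Delta→Slot 4 ($116), Onyx→Slot 5 ($107), Ridgeline→Slot 2 ($90), total $460.
VCG payment = (others' best without Brightly) − (others' welfare with Brightly) = 460 − 447 = $13.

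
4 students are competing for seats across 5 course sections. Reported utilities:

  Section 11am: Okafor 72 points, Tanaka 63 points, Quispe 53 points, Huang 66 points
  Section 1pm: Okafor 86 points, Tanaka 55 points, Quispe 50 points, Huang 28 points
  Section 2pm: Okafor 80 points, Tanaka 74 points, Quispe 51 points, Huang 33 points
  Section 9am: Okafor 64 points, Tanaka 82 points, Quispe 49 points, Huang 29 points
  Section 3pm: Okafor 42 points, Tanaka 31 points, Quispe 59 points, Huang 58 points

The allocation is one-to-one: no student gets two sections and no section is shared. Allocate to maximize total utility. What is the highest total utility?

This is a one-to-one assignment (maximum-weight bipartite matching).
Optimal: Okafor→Section 1pm (86 points), Tanaka→Section 9am (82 points), Quispe→Section 3pm (59 points), Huang→Section 11am (66 points) — total 86+82+59+66 = 293 points.
Column-greedy (each section in turn goes to its best remaining student) gives 207 points, worse by 86.
Next-best assignment: Okafor→Section 2pm, Tanaka→Section 9am, Quispe→Section 3pm, Huang→Section 11am = 287 points.
No other one-to-one assignment exceeds 293 points.

Max total: 293 points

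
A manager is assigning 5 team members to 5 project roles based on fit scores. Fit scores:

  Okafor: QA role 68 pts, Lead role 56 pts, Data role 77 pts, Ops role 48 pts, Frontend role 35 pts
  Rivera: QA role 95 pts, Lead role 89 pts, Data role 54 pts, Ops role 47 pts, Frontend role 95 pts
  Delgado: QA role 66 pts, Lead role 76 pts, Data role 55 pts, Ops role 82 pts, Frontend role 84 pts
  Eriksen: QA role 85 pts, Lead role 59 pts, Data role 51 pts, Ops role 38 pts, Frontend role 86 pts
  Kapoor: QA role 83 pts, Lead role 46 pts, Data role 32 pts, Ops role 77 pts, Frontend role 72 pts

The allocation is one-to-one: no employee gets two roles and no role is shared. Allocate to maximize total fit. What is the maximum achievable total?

Max total: 417 pts

Optimal: Okafor→Data role (77 pts), Rivera→Lead role (89 pts), Delgado→Ops role (82 pts), Eriksen→Frontend role (86 pts), Kapoor→QA role (83 pts) — total 77+89+82+86+83 = 417 pts.
Row-greedy (each employee in turn takes its best remaining role) gives 392 pts, worse by 25.
Next-best assignment: Okafor→Data role, Rivera→Lead role, Delgado→Frontend role, Eriksen→QA role, Kapoor→Ops role = 412 pts.
Swapping Okafor↔Eriksen (Okafor→Frontend role 35 pts, Eriksen→Data role 51 pts) loses 77.
No other one-to-one assignment exceeds 417 pts.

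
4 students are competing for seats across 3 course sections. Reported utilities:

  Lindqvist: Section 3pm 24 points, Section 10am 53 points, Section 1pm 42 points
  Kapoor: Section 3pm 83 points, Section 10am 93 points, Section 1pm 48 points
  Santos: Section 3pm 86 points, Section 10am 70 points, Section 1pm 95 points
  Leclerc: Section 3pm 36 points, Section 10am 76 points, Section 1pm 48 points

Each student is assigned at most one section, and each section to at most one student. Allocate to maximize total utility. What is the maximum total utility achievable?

Optimal: Kapoor→Section 3pm (83 points), Leclerc→Section 10am (76 points), Santos→Section 1pm (95 points) — total 83+76+95 = 254 points.
Max-entry greedy (repeatedly take the single best remaining cell) gives 224 points, worse by 30.
Next-best assignment: Kapoor→Section 3pm, Lindqvist→Section 10am, Santos→Section 1pm = 231 points.
Every other assignment is strictly worse.

Max total: 254 points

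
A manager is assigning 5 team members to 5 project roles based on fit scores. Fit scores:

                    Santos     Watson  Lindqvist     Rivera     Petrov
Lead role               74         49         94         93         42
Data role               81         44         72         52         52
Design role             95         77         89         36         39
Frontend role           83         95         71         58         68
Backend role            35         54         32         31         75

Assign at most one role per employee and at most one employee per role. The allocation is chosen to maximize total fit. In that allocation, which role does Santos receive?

This is the linear assignment problem.
Optimal: Santos→Data role (81 pts), Watson→Frontend role (95 pts), Lindqvist→Design role (89 pts), Rivera→Lead role (93 pts), Petrov→Backend role (75 pts) — total 81+95+89+93+75 = 433 pts.
Column-greedy (each role in turn goes to its best remaining employee) gives 351 pts, worse by 82.
Checked against all permutations: 433 pts is optimal.
Santos's own top role is Design role (95 pts), but forcing Santos→Design role and reassigning the rest optimally gives only 430 pts — worse by 3.

Santos receives Data role.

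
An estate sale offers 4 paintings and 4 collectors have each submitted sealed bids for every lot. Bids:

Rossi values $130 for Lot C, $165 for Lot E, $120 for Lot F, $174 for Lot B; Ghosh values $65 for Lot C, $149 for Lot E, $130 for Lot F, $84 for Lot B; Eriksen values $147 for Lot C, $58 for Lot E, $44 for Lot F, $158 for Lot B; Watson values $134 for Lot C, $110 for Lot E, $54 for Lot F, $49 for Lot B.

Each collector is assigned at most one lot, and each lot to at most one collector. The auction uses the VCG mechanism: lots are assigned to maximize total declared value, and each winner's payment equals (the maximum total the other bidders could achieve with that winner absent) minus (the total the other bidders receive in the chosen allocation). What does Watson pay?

Efficient allocation: Rossi→Lot E ($165), Ghosh→Lot F ($130), Eriksen→Lot B ($158), Watson→Lot C ($134); total welfare W = $587.
Watson receives Lot C at value $134, so the others get W − 134 = $453.
Without Watson: best allocation of the remaining 3 bidders over all 4 lots is Rossi→Lot B ($174), Ghosh→Lot E ($149), Eriksen→Lot C ($147), total $470.
VCG payment = (others' best without Watson) − (others' welfare with Watson) = 470 − 453 = $17.

Watson pays $17.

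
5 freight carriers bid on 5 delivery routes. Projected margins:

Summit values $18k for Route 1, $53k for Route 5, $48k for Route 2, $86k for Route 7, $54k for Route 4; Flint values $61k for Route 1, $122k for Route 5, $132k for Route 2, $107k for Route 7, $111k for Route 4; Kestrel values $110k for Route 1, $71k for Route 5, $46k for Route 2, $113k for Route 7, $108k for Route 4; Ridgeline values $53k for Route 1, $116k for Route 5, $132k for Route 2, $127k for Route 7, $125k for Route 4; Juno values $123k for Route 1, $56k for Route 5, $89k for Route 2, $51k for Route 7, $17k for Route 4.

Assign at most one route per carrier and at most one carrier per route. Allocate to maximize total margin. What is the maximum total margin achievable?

Max total: $571k

This is the linear assignment problem.
Optimal: Summit→Route 7 ($86k), Flint→Route 5 ($122k), Kestrel→Route 4 ($108k), Ridgeline→Route 2 ($132k), Juno→Route 1 ($123k) — total 86+122+108+132+123 = $571k.
Row-greedy (each carrier in turn takes its best remaining route) gives $509k, worse by 62.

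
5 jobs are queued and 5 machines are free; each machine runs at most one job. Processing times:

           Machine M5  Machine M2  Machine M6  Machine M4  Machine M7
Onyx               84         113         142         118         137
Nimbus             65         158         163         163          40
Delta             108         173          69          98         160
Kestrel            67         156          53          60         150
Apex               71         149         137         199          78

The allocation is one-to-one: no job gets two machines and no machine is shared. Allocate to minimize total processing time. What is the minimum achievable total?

Minimum total: 353 min

This is the linear assignment problem.
Optimal: Onyx→Machine M2 (113 min), Nimbus→Machine M7 (40 min), Delta→Machine M6 (69 min), Kestrel→Machine M4 (60 min), Apex→Machine M5 (71 min) — total 113+40+69+60+71 = 353 min.
Min-entry greedy (repeatedly take the single cheapest remaining cell) gives 375 min, worse by 22.
Next-best assignment: Onyx→Machine M2, Nimbus→Machine M7, Delta→Machine M4, Kestrel→Machine M6, Apex→Machine M5 = 375 min.
Checked against all permutations: 353 min is optimal.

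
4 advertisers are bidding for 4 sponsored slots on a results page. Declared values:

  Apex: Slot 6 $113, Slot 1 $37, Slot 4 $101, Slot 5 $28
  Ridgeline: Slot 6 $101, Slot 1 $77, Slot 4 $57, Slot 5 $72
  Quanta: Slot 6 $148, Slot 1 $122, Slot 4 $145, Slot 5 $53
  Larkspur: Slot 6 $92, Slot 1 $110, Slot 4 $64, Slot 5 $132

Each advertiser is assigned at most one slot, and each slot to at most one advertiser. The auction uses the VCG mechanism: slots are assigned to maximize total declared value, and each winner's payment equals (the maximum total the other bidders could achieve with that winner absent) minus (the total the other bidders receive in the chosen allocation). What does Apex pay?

Efficient allocation: Apex→Slot 6 ($113), Ridgeline→Slot 1 ($77), Quanta→Slot 4 ($145), Larkspur→Slot 5 ($132); total welfare W = $467.
Apex receives Slot 6 at value $113, so the others get W − 113 = $354.
Without Apex: best allocation of the remaining 3 bidders over all 4 slots is Ridgeline→Slot 6 ($101), Quanta→Slot 4 ($145), Larkspur→Slot 5 ($132), total $378.
VCG payment = (others' best without Apex) − (others' welfare with Apex) = 378 − 354 = $24.

Apex pays $24.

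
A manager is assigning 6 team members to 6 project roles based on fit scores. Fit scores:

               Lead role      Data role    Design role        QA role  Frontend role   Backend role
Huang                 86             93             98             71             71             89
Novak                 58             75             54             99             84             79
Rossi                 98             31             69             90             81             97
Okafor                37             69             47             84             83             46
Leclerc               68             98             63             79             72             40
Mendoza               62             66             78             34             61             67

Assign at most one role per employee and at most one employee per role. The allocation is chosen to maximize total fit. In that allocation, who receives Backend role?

Optimal: Huang→Backend role (89 pts), Novak→QA role (99 pts), Rossi→Lead role (98 pts), Okafor→Frontend role (83 pts), Leclerc→Data role (98 pts), Mendoza→Design role (78 pts) — total 89+99+98+83+98+78 = 545 pts.
Column-greedy (each role in turn goes to its best remaining employee) gives 543 pts, worse by 2.
Next-best assignment: Huang→Design role, Novak→QA role, Rossi→Lead role, Okafor→Frontend role, Leclerc→Data role, Mendoza→Backend role = 543 pts.
Huang's own top role is Design role (98 pts), but forcing Huang→Design role and reassigning the rest optimally gives only 543 pts — worse by 2.

Huang receives Backend role.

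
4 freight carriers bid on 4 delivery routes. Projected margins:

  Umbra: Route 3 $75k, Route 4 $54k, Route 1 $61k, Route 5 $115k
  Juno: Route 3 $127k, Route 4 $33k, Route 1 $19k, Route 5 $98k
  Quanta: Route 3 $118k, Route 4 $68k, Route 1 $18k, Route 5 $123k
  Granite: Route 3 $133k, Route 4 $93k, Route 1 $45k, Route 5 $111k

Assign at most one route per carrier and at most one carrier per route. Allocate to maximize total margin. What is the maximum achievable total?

Optimal: Umbra→Route 1 ($61k), Juno→Route 3 ($127k), Quanta→Route 5 ($123k), Granite→Route 4 ($93k) — total 61+127+123+93 = $404k.
Column-greedy (each route in turn goes to its best remaining carrier) gives $360k, worse by 44.
Next-best assignment: Umbra→Route 1, Juno→Route 5, Quanta→Route 3, Granite→Route 4 = $370k.
Every other assignment is strictly worse.

Max total: $404k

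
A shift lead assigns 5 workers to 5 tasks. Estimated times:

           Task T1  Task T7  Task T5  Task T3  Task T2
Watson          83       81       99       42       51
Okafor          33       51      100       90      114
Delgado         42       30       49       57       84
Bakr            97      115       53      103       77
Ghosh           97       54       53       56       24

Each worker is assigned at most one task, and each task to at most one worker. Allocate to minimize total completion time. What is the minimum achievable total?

Optimal: Watson→Task T3 (42 min), Okafor→Task T1 (33 min), Delgado→Task T7 (30 min), Bakr→Task T5 (53 min), Ghosh→Task T2 (24 min) — total 42+33+30+53+24 = 182 min.
Checked against all permutations: 182 min is optimal.

Minimum total: 182 min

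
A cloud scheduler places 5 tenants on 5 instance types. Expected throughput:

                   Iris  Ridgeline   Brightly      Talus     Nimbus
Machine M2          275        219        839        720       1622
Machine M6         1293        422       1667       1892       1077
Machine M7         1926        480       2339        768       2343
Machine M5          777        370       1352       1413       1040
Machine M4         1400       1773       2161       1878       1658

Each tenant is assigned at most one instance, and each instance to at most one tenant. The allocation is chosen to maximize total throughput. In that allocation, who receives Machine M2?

Nimbus receives Machine M2.

This is a one-to-one assignment (maximum-weight bipartite matching).
Optimal: Iris→Machine M7 (1926 ops/s), Ridgeline→Machine M4 (1773 ops/s), Brightly→Machine M5 (1352 ops/s), Talus→Machine M6 (1892 ops/s), Nimbus→Machine M2 (1622 ops/s) — total 1926+1773+1352+1892+1622 = 8565 ops/s.
Row-greedy (each tenant in turn takes its best remaining instance) gives 8401 ops/s, worse by 164.
Every other assignment is strictly worse.
Nimbus's own top instance is Machine M7 (2343 ops/s), but forcing Nimbus→Machine M7 and reassigning the rest optimally gives only 7661 ops/s — worse by 904.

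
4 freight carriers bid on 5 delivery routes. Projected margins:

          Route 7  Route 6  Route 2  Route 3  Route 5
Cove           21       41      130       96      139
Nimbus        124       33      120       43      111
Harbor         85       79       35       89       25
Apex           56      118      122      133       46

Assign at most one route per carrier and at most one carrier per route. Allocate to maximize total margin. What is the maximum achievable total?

Optimal: Cove→Route 5 ($139k), Nimbus→Route 2 ($120k), Harbor→Route 7 ($85k), Apex→Route 3 ($133k) — total 139+120+85+133 = $477k.
Swapping Cove↔Apex (Cove→Route 3 $96k, Apex→Route 5 $46k) loses 130.

Max total: $477k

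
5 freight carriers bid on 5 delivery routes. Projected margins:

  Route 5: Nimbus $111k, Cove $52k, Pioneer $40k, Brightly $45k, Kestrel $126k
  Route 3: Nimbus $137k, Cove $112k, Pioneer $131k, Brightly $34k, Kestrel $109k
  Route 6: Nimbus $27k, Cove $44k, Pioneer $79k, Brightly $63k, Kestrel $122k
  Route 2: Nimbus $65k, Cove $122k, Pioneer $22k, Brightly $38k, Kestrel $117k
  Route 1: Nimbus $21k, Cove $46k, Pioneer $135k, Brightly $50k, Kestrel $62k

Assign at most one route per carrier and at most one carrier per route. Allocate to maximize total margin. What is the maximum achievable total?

Max total: $583k

Optimal: Nimbus→Route 3 ($137k), Cove→Route 2 ($122k), Pioneer→Route 1 ($135k), Brightly→Route 6 ($63k), Kestrel→Route 5 ($126k) — total 137+122+135+63+126 = $583k.
Column-greedy (each route in turn goes to its best remaining carrier) gives $514k, worse by 69.
Next-best assignment: Nimbus→Route 3, Cove→Route 2, Pioneer→Route 1, Brightly→Route 5, Kestrel→Route 6 = $561k.
Every other assignment is strictly worse.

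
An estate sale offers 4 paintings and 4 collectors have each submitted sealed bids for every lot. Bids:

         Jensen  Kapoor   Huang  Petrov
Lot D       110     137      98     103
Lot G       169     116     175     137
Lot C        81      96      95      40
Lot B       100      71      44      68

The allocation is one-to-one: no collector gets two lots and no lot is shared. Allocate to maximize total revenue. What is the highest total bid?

Treat this as an assignment problem: match each collector to one lot.
Optimal: Jensen→Lot B ($100), Kapoor→Lot C ($96), Huang→Lot G ($175), Petrov→Lot D ($103) — total 100+96+175+103 = $474.
Row-greedy (each collector in turn takes its best remaining lot) gives $469, worse by 5.
Next-best assignment: Jensen→Lot G, Kapoor→Lot D, Huang→Lot C, Petrov→Lot B = $469.

Maximum total: $474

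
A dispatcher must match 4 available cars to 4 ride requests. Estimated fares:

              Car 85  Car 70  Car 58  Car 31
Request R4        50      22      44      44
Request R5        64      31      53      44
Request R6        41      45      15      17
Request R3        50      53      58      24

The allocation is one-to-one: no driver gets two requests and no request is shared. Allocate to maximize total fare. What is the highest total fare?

Maximum total: $211

Optimal: Car 85→Request R5 ($64), Car 70→Request R6 ($45), Car 58→Request R3 ($58), Car 31→Request R4 ($44) — total 64+45+58+44 = $211.
Column-greedy (each request in turn goes to its best remaining driver) gives $172, worse by 39.
Next-best assignment: Car 85→Request R4, Car 70→Request R6, Car 58→Request R3, Car 31→Request R5 = $197.
Every other assignment is strictly worse.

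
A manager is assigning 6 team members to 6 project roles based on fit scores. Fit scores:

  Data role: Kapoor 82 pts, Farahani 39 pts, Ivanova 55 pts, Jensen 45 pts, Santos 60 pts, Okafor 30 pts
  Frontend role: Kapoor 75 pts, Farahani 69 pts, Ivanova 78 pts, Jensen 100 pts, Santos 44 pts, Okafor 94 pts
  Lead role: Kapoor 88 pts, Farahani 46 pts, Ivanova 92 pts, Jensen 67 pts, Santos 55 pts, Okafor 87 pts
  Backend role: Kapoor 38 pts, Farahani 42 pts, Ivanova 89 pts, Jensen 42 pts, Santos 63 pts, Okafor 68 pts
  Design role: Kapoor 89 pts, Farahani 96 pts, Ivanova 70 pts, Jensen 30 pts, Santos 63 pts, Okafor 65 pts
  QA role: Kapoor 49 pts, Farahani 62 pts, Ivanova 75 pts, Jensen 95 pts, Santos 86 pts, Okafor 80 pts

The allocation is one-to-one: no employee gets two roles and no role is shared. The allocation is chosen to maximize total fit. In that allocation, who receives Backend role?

Ivanova receives Backend role.

Optimal: Kapoor→Data role (82 pts), Farahani→Design role (96 pts), Ivanova→Backend role (89 pts), Jensen→Frontend role (100 pts), Santos→QA role (86 pts), Okafor→Lead role (87 pts) — total 82+96+89+100+86+87 = 540 pts.
Row-greedy (each employee in turn takes its best remaining role) gives 438 pts, worse by 102.
Ivanova's own top role is Lead role (92 pts), but forcing Ivanova→Lead role and reassigning the rest optimally gives only 524 pts — worse by 16.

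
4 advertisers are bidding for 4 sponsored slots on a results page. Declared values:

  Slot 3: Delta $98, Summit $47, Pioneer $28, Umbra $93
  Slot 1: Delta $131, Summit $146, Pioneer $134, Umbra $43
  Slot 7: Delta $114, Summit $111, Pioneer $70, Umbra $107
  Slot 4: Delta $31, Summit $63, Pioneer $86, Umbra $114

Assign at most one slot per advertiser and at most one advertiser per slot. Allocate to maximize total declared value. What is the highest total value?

Maximum total: $457

This is a one-to-one assignment (maximum-weight bipartite matching).
Optimal: Delta→Slot 3 ($98), Summit→Slot 7 ($111), Pioneer→Slot 1 ($134), Umbra→Slot 4 ($114) — total 98+111+134+114 = $457.
Column-greedy (each slot in turn goes to its best remaining advertiser) gives $437, worse by 20.
Next-best assignment: Delta→Slot 7, Summit→Slot 1, Pioneer→Slot 4, Umbra→Slot 3 = $439.
Swapping Pioneer↔Summit (Pioneer→Slot 7 $70, Summit→Slot 1 $146) loses 29.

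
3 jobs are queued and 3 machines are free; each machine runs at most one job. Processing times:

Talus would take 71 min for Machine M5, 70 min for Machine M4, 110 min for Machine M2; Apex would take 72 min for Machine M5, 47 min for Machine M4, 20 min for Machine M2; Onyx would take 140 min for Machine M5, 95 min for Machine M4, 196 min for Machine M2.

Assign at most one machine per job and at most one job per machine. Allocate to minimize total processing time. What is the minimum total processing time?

Minimum total: 186 min

This is a one-to-one assignment (minimum-cost bipartite matching).
Optimal: Talus→Machine M5 (71 min), Apex→Machine M2 (20 min), Onyx→Machine M4 (95 min) — total 71+20+95 = 186 min.
Next-best assignment: Talus→Machine M4, Apex→Machine M2, Onyx→Machine M5 = 230 min.
Swapping Onyx↔Apex (Onyx→Machine M2 196 min, Apex→Machine M4 47 min) adds 128.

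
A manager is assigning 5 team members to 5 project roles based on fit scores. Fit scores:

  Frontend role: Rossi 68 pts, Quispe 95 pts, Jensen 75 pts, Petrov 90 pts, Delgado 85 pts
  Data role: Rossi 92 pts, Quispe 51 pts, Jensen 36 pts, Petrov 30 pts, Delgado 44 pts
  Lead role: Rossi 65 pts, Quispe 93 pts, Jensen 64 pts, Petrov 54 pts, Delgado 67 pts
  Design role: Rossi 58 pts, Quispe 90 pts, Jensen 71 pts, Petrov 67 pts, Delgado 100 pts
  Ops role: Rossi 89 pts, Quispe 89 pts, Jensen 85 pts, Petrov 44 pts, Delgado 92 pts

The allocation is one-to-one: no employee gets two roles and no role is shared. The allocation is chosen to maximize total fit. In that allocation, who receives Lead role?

Quispe receives Lead role.

This is a one-to-one assignment (maximum-weight bipartite matching).
Optimal: Rossi→Data role (92 pts), Quispe→Lead role (93 pts), Jensen→Ops role (85 pts), Petrov→Frontend role (90 pts), Delgado→Design role (100 pts) — total 92+93+85+90+100 = 460 pts.
Row-greedy (each employee in turn takes its best remaining role) gives 406 pts, worse by 54.
Next-best assignment: Rossi→Data role, Quispe→Lead role, Jensen→Design role, Petrov→Frontend role, Delgado→Ops role = 438 pts.
Checked against all permutations: 460 pts is optimal.
Quispe's own top role is Frontend role (95 pts), but forcing Quispe→Frontend role and reassigning the rest optimally gives only 426 pts — worse by 34.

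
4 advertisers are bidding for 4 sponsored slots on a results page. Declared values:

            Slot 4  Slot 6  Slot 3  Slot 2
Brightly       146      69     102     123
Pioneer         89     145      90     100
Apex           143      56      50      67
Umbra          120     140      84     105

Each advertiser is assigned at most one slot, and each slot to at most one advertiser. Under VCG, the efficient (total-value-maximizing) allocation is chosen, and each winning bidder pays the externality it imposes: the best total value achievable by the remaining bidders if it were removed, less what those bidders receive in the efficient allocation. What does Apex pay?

Efficient allocation: Brightly→Slot 2 ($123), Pioneer→Slot 3 ($90), Apex→Slot 4 ($143), Umbra→Slot 6 ($140); total welfare W = $496.
Apex receives Slot 4 at value $143, so the others get W − 143 = $353.
Without Apex: best allocation of the remaining 3 bidders over all 4 slots is Brightly→Slot 4 ($146), Pioneer→Slot 6 ($145), Umbra→Slot 2 ($105), total $396.
VCG payment = (others' best without Apex) − (others' welfare with Apex) = 396 − 353 = $43.

Apex pays $43.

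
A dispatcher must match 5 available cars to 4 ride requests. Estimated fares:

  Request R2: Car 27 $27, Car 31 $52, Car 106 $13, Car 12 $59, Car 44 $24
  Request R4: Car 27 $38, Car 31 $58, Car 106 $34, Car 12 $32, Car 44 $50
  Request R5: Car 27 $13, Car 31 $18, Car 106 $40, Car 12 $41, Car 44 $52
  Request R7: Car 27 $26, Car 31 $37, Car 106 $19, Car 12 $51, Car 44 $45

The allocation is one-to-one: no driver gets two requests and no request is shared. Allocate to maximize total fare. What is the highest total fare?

This is the linear assignment problem.
Optimal: Car 12→Request R2 ($59), Car 31→Request R4 ($58), Car 106→Request R5 ($40), Car 44→Request R7 ($45) — total 59+58+40+45 = $202.
Column-greedy (each request in turn goes to its best remaining driver) gives $195, worse by 7.

Maximum total: $202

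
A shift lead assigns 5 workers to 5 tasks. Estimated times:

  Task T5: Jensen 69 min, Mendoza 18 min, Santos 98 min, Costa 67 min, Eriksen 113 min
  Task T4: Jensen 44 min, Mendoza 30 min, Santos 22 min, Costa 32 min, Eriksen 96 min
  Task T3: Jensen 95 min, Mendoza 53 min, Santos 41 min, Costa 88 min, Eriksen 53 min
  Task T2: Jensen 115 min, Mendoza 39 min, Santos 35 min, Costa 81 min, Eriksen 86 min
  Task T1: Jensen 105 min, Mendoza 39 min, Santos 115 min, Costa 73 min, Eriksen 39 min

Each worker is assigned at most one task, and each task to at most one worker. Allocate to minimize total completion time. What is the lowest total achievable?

Minimum total: 219 min

This is a one-to-one assignment (minimum-cost bipartite matching).
Optimal: Jensen→Task T3 (95 min), Mendoza→Task T5 (18 min), Santos→Task T2 (35 min), Costa→Task T4 (32 min), Eriksen→Task T1 (39 min) — total 95+18+35+32+39 = 219 min.
Next-best assignment: Jensen→Task T5, Mendoza→Task T2, Santos→Task T3, Costa→Task T4, Eriksen→Task T1 = 220 min.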